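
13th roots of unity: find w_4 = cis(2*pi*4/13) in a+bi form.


Angle = 360*4/13 = 110.7692°
a = cos(110.7692°) = -0.3546
b = sin(110.7692°) = 0.9350

-0.3546 + 0.9350i


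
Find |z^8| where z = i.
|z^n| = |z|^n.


|z| = sqrt(0+1) = sqrt(1) = 1
|z^8| = |z|^8 = 1^8 = 1

|z^8| = 1


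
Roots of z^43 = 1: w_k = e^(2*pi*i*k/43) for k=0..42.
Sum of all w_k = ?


The sum of all 43th roots of unity is 0.
Geometric series: (1 - w^43)/(1 - w) = (1-1)/(1-w) = 0 since w^43 = 1, w ≠ 1.
Alternatively: coefficient of z^42 in z^43 - 1 is 0.

0


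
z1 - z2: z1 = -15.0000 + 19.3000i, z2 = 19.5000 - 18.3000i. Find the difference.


Real: -15 - 19.5 = -34.5
Imag: 19.3 + 18.3 = 37.6

-34.5000 + 37.6000i


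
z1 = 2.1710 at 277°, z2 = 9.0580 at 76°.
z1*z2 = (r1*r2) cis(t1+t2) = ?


r = 2.1710 * 9.0580 = 19.6649
theta = 277° + 76° = 353° = 353° (mod 360)

19.6649 cis(353°)


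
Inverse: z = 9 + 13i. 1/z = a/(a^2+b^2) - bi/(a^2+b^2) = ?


|z|^2 = 81+169 = 250
1/z = (9 - 13i)/250

1/z = 0.0360 - 0.0520i


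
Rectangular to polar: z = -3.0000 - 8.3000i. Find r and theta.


r = sqrt(9+68.89) = sqrt(77.89) = 8.8255
theta = atan2(-8.3, -3) = -109.8722 degrees

r = 8.8255, theta = -109.8722 degrees


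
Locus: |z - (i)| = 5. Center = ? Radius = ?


|z - z0| = r is a circle with center z0 and radius r.
Center = (0, 1), radius = 5

Circle with center (0, 1) and radius 5


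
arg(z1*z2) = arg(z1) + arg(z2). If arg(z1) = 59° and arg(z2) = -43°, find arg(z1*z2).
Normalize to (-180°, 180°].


arg(z1*z2) = 59° - 43° = 16°
Normalized to (-180°, 180°]: 16°

16°


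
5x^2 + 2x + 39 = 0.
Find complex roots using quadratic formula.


disc = 2^2 - 4*5*39 = 4 - 780 = -776
sqrt(|disc|) = sqrt(776) = 27.8568
Real part = -2/(2*5) = -0.2000
Imag part = 27.8568/(2*5) = 2.7857

-0.2000 ± 2.7857i


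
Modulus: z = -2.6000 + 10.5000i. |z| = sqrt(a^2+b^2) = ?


|z| = sqrt((-2.6)^2 + 10.5^2) = sqrt(6.76 + 110.25) = sqrt(117.01) = 10.8171

|z| = 10.8171


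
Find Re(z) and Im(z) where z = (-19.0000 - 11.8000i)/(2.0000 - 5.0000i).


Multiply by conjugate: (-19.0000 - 11.8000i)(2.0000 + 5.0000i) / (2^2 + (-5)^2)
Numerator real = -19*2 - (11.8)*(-5) = 21
Numerator imag = -11.8*2 - (-19)*(-5) = -118.6
Denominator = 29
Re(z) = 21/29 = 0.7241
Im(z) = -118.6/29 = -4.0897

Re(z) = 0.7241, Im(z) = -4.0897


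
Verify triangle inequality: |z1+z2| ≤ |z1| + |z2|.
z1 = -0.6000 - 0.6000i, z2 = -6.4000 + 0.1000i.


|z1| = sqrt((-0.6)^2 + (-0.6)^2) = sqrt(0.72) = 0.8485
|z2| = sqrt((-6.4)^2 + 0.1^2) = sqrt(40.97) = 6.4008
z1+z2 = -7.0000 - 0.5000i
|z1+z2| = sqrt(49.25) = 7.0178
|z1|+|z2| = 0.8485 + 6.4008 = 7.2493

|z1+z2| = 7.0178 ≤ |z1|+|z2| = 7.2493 (verified)


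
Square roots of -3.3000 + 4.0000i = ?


|z| = sqrt(10.89+16) = 5.1856
sqrt((|z|+a)/2) = sqrt((5.1856+(-3.3))/2) = sqrt(0.9428) = 0.9710
sqrt((|z|-a)/2) = sqrt((5.1856-(-3.3))/2) = sqrt(4.2428) = 2.0598

±(0.9710 + 2.0598i) i.e. 0.9710 + 2.0598i and -0.9710 - 2.0598i


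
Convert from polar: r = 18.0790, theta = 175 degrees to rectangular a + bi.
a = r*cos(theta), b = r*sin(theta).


a = 18.0790*cos(175°) = 18.0790*(-0.996195) = -18.0102
b = 18.0790*sin(175°) = 18.0790*0.087156 = 1.5757

-18.0102 + 1.5757i


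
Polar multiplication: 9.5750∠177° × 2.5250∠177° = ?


r = 9.5750 * 2.5250 = 24.1769
theta = 177° + 177° = 354° = 354° (mod 360)

24.1769 cis(354°)


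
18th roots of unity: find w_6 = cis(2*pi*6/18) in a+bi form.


Angle = 360*6/18 = 120°
a = cos(120°) = -0.5000
b = sin(120°) = 0.8660

-0.5000 + 0.8660i


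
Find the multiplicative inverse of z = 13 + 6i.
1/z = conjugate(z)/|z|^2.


|z|^2 = 169+36 = 205
1/z = (13 - 6i)/205

1/z = 0.0634 - 0.0293i


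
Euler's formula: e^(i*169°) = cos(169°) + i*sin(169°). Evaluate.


cos(169°) = -0.9816
sin(169°) = 0.1908

e^(i*169°) = -0.9816 + 0.1908i


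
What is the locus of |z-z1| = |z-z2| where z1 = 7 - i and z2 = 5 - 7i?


Equal distances means the locus is the perpendicular bisector of z1 and z2.
Midpoint = ((7+5)/2, (-1+(-7))/2) = (6.0000, -4.0000)

Perpendicular bisector through (6.0000, -4.0000)


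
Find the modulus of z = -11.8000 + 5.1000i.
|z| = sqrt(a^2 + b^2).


|z| = sqrt((-11.8)^2 + 5.1^2) = sqrt(139.24 + 26.01) = sqrt(165.25) = 12.8550

|z| = 12.8550


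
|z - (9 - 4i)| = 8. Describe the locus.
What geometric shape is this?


|z - z0| = r is a circle with center z0 and radius r.
Center = (9, -4), radius = 8

Circle with center (9, -4) and radius 8


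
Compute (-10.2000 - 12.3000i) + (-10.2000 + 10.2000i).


Real: -10.2 - 10.2 = -20.4
Imag: -12.3 + 10.2 = -2.1

-20.4000 - 2.1000i


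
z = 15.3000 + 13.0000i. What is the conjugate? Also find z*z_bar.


z_bar = 15.3000 - 13.0000i
z*z_bar = 15.3^2 + 13^2 = 234.09 + 169 = 403.09

z_bar = 15.3000 - 13.0000i, z*z_bar = 403.09


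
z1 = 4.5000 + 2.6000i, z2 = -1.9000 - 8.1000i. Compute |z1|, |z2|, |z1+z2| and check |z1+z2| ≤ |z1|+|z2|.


|z1| = sqrt(4.5^2 + 2.6^2) = sqrt(27.01) = 5.1971
|z2| = sqrt((-1.9)^2 + (-8.1)^2) = sqrt(69.22) = 8.3199
z1+z2 = 2.6000 - 5.5000i
|z1+z2| = sqrt(37.01) = 6.0836
|z1|+|z2| = 5.1971 + 8.3199 = 13.5170

|z1+z2| = 6.0836 ≤ |z1|+|z2| = 13.5170 (verified)


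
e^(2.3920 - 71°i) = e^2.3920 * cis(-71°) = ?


e^2.3920 = 10.93534
cos(-71°) = 0.32557
sin(-71°) = -0.94552
Real = 10.93534*0.32557 = 3.5602
Imag = 10.93534*(-0.94552) = -10.3396

3.5602 - 10.3396i


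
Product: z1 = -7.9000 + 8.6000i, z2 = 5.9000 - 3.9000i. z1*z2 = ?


Real = -7.9*5.9 - 8.6*(-3.9) = -46.61 - (-33.54) = -13.07
Imag = -7.9*(-3.9) + 5.9*8.6 = 30.81 + 50.74 = 81.55

-13.0700 + 81.5500i


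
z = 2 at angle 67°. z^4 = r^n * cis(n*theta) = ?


r^4 = 2^4 = 16
n*theta = 4*67° = 268° = 268° (mod 360)
a = 16*cos(268°) = -0.5584
b = 16*sin(268°) = -15.9903

16 cis(268°) = -0.5584 - 15.9903i


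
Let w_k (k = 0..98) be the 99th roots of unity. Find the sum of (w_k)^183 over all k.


The roots are w_k = w^k with w = e^(2*pi*i/99), and (w^k)^183 = (w^183)^k.
So S = 1 + u + u^2 + ... + u^(98) with u = w^183.
183 = 1*99 + 84, so 183 is not a multiple of 99: u = (w^99)^1 * w^84 = w^84 ≠ 1 (w is a primitive 99th root), while u^99 = (w^99)^183 = 1.
Geometric series: S = (1 - u^99)/(1 - u) = (1 - 1)/(1 - u) = 0

S = 0


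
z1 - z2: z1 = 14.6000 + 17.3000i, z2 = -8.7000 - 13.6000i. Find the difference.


Real: 14.6 + 8.7 = 23.3
Imag: 17.3 + 13.6 = 30.9

23.3000 + 30.9000i


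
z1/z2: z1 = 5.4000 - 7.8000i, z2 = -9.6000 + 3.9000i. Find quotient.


Conjugate of z2 = -9.6000 - 3.9000i
Numerator: (5.4000 - 7.8000i)(-9.6000 - 3.9000i) = -82.2600 + 53.8200i
Denominator: (-9.6)^2 + 3.9^2 = 107.37
Result = (-82.2600 + 53.8200i)/107.37

-0.7661 + 0.5013i


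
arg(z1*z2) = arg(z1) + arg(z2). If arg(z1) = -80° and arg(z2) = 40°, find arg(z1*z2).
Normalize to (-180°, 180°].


arg(z1*z2) = -80° + 40° = -40°
Normalized to (-180°, 180°]: -40°

-40°


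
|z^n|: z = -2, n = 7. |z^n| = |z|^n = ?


|z| = sqrt(4+0) = sqrt(4) = 2
|z^7| = |z|^7 = 2^7 = 128

|z^7| = 128


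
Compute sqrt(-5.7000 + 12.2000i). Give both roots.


|z| = sqrt(32.49+148.84) = 13.4659
sqrt((|z|+a)/2) = sqrt((13.4659+(-5.7))/2) = sqrt(3.8829) = 1.9705
sqrt((|z|-a)/2) = sqrt((13.4659-(-5.7))/2) = sqrt(9.5829) = 3.0956

±(1.9705 + 3.0956i) i.e. 1.9705 + 3.0956i and -1.9705 - 3.0956i


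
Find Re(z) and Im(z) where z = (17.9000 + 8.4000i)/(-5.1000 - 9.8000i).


Multiply by conjugate: (17.9000 + 8.4000i)(-5.1000 + 9.8000i) / ((-5.1)^2 + (-9.8)^2)
Numerator real = 17.9*(-5.1) + 8.4*(-9.8) = -173.61
Numerator imag = 8.4*(-5.1) - 17.9*(-9.8) = 132.58
Denominator = 122.05
Re(z) = -173.61/122.05 = -1.4224
Im(z) = 132.58/122.05 = 1.0863

Re(z) = -1.4224, Im(z) = 1.0863


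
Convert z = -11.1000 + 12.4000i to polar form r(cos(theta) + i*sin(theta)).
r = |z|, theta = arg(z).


r = sqrt(123.21+153.76) = sqrt(276.97) = 16.6424
theta = atan2(12.4, -11.1) = 131.8337 degrees

r = 16.6424, theta = 131.8337 degrees


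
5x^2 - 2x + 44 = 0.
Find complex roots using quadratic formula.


disc = (-2)^2 - 4*5*44 = 4 - 880 = -876
sqrt(|disc|) = sqrt(876) = 29.5973
Real part = 2/(2*5) = 0.2000
Imag part = 29.5973/(2*5) = 2.9597

0.2000 ± 2.9597i


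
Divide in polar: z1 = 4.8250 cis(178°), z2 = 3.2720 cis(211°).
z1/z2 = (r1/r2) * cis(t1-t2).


r = 4.8250 / 3.2720 = 1.4746
theta = 178° - 211° = -33° = 327° (mod 360)

1.4746 cis(327°)


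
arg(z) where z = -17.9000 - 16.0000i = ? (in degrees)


Re = -17.9, Im = -16
arg = atan2(-16, -17.9) = -138.2079 degrees

arg(z) = -138.2079 degrees


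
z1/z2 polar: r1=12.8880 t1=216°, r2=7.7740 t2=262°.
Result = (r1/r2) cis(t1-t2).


r = 12.8880 / 7.7740 = 1.6578
theta = 216° - 262° = -46° = 314° (mod 360)

1.6578 cis(314°)


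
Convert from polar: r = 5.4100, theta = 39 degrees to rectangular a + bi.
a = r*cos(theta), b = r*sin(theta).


a = 5.4100*cos(39°) = 5.4100*0.77715 = 4.2044
b = 5.4100*sin(39°) = 5.4100*0.62932 = 3.4046

4.2044 + 3.4046i


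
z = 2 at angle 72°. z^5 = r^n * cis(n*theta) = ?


r^5 = 2^5 = 32
n*theta = 5*72° = 360° = 0° (mod 360)
a = 32*cos(0°) = 32.0000
b = 32*sin(0°) = 0

32 cis(0°) = 32.0000 + 0i


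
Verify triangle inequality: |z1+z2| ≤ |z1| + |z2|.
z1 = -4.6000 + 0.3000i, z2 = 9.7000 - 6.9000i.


|z1| = sqrt((-4.6)^2 + 0.3^2) = sqrt(21.25) = 4.6098
|z2| = sqrt(9.7^2 + (-6.9)^2) = sqrt(141.7) = 11.9038
z1+z2 = 5.1000 - 6.6000i
|z1+z2| = sqrt(69.57) = 8.3409
|z1|+|z2| = 4.6098 + 11.9038 = 16.5136

|z1+z2| = 8.3409 ≤ |z1|+|z2| = 16.5136 (verified)


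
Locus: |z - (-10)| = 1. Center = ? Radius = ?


|z - z0| = r is a circle with center z0 and radius r.
Center = (-10, 0), radius = 1

Circle with center (-10, 0) and radius 1


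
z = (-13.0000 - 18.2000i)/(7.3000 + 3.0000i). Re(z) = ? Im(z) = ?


Multiply by conjugate: (-13.0000 - 18.2000i)(7.3000 - 3.0000i) / (7.3^2 + 3^2)
Numerator real = -13*7.3 - (18.2)*3 = -149.5
Numerator imag = -18.2*7.3 - (-13)*3 = -93.86
Denominator = 62.29
Re(z) = -149.5/62.29 = -2.4001
Im(z) = -93.86/62.29 = -1.5068

Re(z) = -2.4001, Im(z) = -1.5068


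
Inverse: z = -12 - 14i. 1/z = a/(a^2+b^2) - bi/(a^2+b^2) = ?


|z|^2 = 144+196 = 340
1/z = (-12 + 14i)/340

1/z = -0.0353 + 0.0412i


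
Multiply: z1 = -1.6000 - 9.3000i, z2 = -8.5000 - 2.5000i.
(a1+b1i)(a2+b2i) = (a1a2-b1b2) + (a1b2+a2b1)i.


Real = -1.6*(-8.5) - (-9.3)*(-2.5) = 13.6 - 23.25 = -9.65
Imag = -1.6*(-2.5) - (8.5)*(-9.3) = 4 + 79.05 = 83.05

-9.6500 + 83.0500i


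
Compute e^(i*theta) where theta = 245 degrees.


cos(245°) = -0.4226
sin(245°) = -0.9063

e^(i*245°) = -0.4226 - 0.9063i


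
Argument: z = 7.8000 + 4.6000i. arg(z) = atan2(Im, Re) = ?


Re = 7.8, Im = 4.6
arg = atan2(4.6, 7.8) = 30.5297 degrees

arg(z) = 30.5297 degrees


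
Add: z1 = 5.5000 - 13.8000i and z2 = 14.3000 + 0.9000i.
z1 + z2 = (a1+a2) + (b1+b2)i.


Real: 5.5 + 14.3 = 19.8
Imag: -13.8 + 0.9 = -12.9

19.8000 - 12.9000i


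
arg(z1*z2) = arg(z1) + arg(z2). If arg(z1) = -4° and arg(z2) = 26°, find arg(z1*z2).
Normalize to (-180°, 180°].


arg(z1*z2) = -4° + 26° = 22°
Normalized to (-180°, 180°]: 22°

22°


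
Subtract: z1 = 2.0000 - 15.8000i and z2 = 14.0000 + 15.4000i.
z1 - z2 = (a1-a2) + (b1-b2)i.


Real: 2 - 14 = -12
Imag: -15.8 - 15.4 = -31.2

-12.0000 - 31.2000i


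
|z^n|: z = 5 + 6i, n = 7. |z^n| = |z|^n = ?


|z| = sqrt(25+36) = sqrt(61) = 7.8102
|z^7| = |z|^7 = (sqrt(61))^7 = 61^3 * sqrt(61) = 226981*sqrt(61)

|z^7| = 226981*sqrt(61) ≈ 1772778.2817


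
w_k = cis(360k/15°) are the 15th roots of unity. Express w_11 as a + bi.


Angle = 360*11/15 = 264°
a = cos(264°) = -0.1045
b = sin(264°) = -0.9945

-0.1045 - 0.9945i


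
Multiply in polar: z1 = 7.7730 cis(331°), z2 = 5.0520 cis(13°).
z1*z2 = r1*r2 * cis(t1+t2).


r = 7.7730 * 5.0520 = 39.2692
theta = 331° + 13° = 344° = 344° (mod 360)

39.2692 cis(344°)


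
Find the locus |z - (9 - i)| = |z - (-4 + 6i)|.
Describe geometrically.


Equal distances means the locus is the perpendicular bisector of z1 and z2.
Midpoint = ((9+(-4))/2, (-1+6)/2) = (2.5000, 2.5000)

Perpendicular bisector through (2.5000, 2.5000)


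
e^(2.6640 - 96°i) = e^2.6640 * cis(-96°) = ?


e^2.6640 = 14.3536
cos(-96°) = -0.10453
sin(-96°) = -0.994522
Real = 14.3536*(-0.10453) = -1.5004
Imag = 14.3536*(-0.994522) = -14.2750

-1.5004 - 14.2750i


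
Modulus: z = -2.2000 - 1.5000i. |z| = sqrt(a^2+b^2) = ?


|z| = sqrt((-2.2)^2 + (-1.5)^2) = sqrt(4.84 + 2.25) = sqrt(7.09) = 2.6627

|z| = 2.6627


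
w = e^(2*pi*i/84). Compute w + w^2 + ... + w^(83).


With w = e^(2*pi*i/84), all 84 of the 84th roots of unity w^0 = 1, w, ..., w^(83) sum to 0: 1 + w + ... + w^(83) = (1 - w^84)/(1 - w) = 0 since w^84 = 1, w ≠ 1.
Removing the root 1: w + w^2 + ... + w^(83) = 0 - 1 = -1

Sum = -1


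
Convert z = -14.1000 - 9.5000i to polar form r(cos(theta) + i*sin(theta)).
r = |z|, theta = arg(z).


r = sqrt(198.81+90.25) = sqrt(289.06) = 17.0018
theta = atan2(-9.5, -14.1) = -146.0295 degrees

r = 17.0018, theta = -146.0295 degrees


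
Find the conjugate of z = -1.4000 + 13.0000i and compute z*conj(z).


z_bar = -1.4000 - 13.0000i
z*z_bar = (-1.4)^2 + 13^2 = 1.96 + 169 = 170.96

z_bar = -1.4000 - 13.0000i, z*z_bar = 170.96


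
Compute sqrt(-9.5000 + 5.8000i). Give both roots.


|z| = sqrt(90.25+33.64) = 11.1306
sqrt((|z|+a)/2) = sqrt((11.1306+(-9.5))/2) = sqrt(0.8153) = 0.9029
sqrt((|z|-a)/2) = sqrt((11.1306-(-9.5))/2) = sqrt(10.3153) = 3.2117

±(0.9029 + 3.2117i) i.e. 0.9029 + 3.2117i and -0.9029 - 3.2117i


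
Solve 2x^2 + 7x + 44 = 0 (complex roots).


disc = 7^2 - 4*2*44 = 49 - 352 = -303
sqrt(|disc|) = sqrt(303) = 17.4069
Real part = -7/(2*2) = -1.7500
Imag part = 17.4069/(2*2) = 4.3517

-1.7500 ± 4.3517i


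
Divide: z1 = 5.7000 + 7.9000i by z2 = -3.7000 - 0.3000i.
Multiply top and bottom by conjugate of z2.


Conjugate of z2 = -3.7000 + 0.3000i
Numerator: (5.7000 + 7.9000i)(-3.7000 + 0.3000i) = -23.4600 - 27.5200i
Denominator: (-3.7)^2 + (-0.3)^2 = 13.78
Result = (-23.4600 - 27.5200i)/13.78

-1.7025 - 1.9971i


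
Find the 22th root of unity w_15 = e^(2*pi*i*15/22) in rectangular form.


Angle = 360*15/22 = 245.4545°
a = cos(245.4545°) = -0.4154
b = sin(245.4545°) = -0.9096

-0.4154 - 0.9096i


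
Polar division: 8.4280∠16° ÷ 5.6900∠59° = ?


r = 8.4280 / 5.6900 = 1.4812
theta = 16° - 59° = -43° = 317° (mod 360)

1.4812 cis(317°)


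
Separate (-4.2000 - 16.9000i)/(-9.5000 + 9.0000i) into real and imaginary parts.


Multiply by conjugate: (-4.2000 - 16.9000i)(-9.5000 - 9.0000i) / ((-9.5)^2 + 9^2)
Numerator real = -4.2*(-9.5) - (16.9)*9 = -112.2
Numerator imag = -16.9*(-9.5) - (-4.2)*9 = 198.35
Denominator = 171.25
Re(z) = -112.2/171.25 = -0.6552
Im(z) = 198.35/171.25 = 1.1582

Re(z) = -0.6552, Im(z) = 1.1582


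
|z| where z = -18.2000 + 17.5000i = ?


|z| = sqrt((-18.2)^2 + 17.5^2) = sqrt(331.24 + 306.25) = sqrt(637.49) = 25.2486

|z| = 25.2486


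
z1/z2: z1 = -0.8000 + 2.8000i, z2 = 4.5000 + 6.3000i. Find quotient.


Conjugate of z2 = 4.5000 - 6.3000i
Numerator: (-0.8000 + 2.8000i)(4.5000 - 6.3000i) = 14.0400 + 17.6400i
Denominator: 4.5^2 + 6.3^2 = 59.94
Result = (14.0400 + 17.6400i)/59.94

0.2342 + 0.2943i


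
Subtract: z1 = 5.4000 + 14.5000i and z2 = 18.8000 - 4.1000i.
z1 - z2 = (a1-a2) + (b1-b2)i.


Real: 5.4 - 18.8 = -13.4
Imag: 14.5 + 4.1 = 18.6

-13.4000 + 18.6000i


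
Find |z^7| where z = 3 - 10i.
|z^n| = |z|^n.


|z| = sqrt(9+100) = sqrt(109) = 10.4403
|z^7| = |z|^7 = (sqrt(109))^7 = 109^3 * sqrt(109) = 1295029*sqrt(109)

|z^7| = 1295029*sqrt(109) ≈ 13520499.6979


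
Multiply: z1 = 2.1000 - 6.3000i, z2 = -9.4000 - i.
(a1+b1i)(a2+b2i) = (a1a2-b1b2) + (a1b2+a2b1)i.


Real = 2.1*(-9.4) - (-6.3)*(-1) = -19.74 - 6.3 = -26.04
Imag = 2.1*(-1) - (9.4)*(-6.3) = -2.1 + 59.22 = 57.12

-26.0400 + 57.1200i


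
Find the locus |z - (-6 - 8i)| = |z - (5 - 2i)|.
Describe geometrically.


Equal distances means the locus is the perpendicular bisector of z1 and z2.
Midpoint = ((-6+5)/2, (-8+(-2))/2) = (-0.5000, -5.0000)

Perpendicular bisector through (-0.5000, -5.0000)


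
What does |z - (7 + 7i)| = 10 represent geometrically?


|z - z0| = r is a circle with center z0 and radius r.
Center = (7, 7), radius = 10

Circle with center (7, 7) and radius 10


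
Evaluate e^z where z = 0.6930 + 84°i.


e^0.6930 = 1.99971
cos(84°) = 0.1045
sin(84°) = 0.99452
Real = 1.99971*0.1045 = 0.2090
Imag = 1.99971*0.99452 = 1.9888

0.2090 + 1.9888i


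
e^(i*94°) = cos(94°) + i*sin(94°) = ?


cos(94°) = -0.0698
sin(94°) = 0.9976

e^(i*94°) = -0.0698 + 0.9976i


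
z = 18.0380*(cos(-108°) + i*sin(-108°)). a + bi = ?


a = 18.0380*cos(-108°) = 18.0380*(-0.309017) = -5.5740
b = 18.0380*sin(-108°) = 18.0380*(-0.95106) = -17.1552

-5.5740 - 17.1552i


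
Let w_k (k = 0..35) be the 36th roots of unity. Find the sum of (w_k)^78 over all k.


The roots are w_k = w^k with w = e^(2*pi*i/36), and (w^k)^78 = (w^78)^k.
So S = 1 + u + u^2 + ... + u^(35) with u = w^78.
78 = 2*36 + 6, so 78 is not a multiple of 36: u = (w^36)^2 * w^6 = w^6 ≠ 1 (w is a primitive 36th root), while u^36 = (w^36)^78 = 1.
Geometric series: S = (1 - u^36)/(1 - u) = (1 - 1)/(1 - u) = 0

S = 0


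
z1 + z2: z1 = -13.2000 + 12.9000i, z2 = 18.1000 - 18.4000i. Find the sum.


Real: -13.2 + 18.1 = 4.9
Imag: 12.9 - 18.4 = -5.5

4.9000 - 5.5000i


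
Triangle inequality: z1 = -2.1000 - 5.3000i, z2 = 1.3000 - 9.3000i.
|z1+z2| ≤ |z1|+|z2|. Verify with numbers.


|z1| = sqrt((-2.1)^2 + (-5.3)^2) = sqrt(32.5) = 5.7009
|z2| = sqrt(1.3^2 + (-9.3)^2) = sqrt(88.18) = 9.3904
z1+z2 = -0.8000 - 14.6000i
|z1+z2| = sqrt(213.8) = 14.6219
|z1|+|z2| = 5.7009 + 9.3904 = 15.0913

|z1+z2| = 14.6219 ≤ |z1|+|z2| = 15.0913 (verified)


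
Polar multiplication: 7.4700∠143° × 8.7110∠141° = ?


r = 7.4700 * 8.7110 = 65.0712
theta = 143° + 141° = 284° = 284° (mod 360)

65.0712 cis(284°)


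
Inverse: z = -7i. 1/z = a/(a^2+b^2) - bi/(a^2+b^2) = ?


|z|^2 = 0+49 = 49
1/z = (0 + 7i)/49

1/z = 0 + 0.1429i


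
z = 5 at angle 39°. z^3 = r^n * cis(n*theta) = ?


r^3 = 5^3 = 125
n*theta = 3*39° = 117° = 117° (mod 360)
a = 125*cos(117°) = -56.7488
b = 125*sin(117°) = 111.3758

125 cis(117°) = -56.7488 + 111.3758i


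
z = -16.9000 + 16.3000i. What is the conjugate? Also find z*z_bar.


z_bar = -16.9000 - 16.3000i
z*z_bar = (-16.9)^2 + 16.3^2 = 285.61 + 265.69 = 551.3

z_bar = -16.9000 - 16.3000i, z*z_bar = 551.3


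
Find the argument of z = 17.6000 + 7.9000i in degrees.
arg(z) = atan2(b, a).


Re = 17.6, Im = 7.9
arg = atan2(7.9, 17.6) = 24.1736 degrees

arg(z) = 24.1736 degrees


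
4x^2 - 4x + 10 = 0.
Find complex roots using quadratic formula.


disc = (-4)^2 - 4*4*10 = 16 - 160 = -144
sqrt(|disc|) = sqrt(144) = 12.0000
Real part = 4/(2*4) = 0.5000
Imag part = 12.0000/(2*4) = 1.5000

0.5000 ± 1.5000i


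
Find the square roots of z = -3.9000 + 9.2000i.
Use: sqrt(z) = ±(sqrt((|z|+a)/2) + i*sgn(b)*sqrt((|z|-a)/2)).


|z| = sqrt(15.21+84.64) = 9.9925
sqrt((|z|+a)/2) = sqrt((9.9925+(-3.9))/2) = sqrt(3.0462) = 1.7454
sqrt((|z|-a)/2) = sqrt((9.9925-(-3.9))/2) = sqrt(6.9462) = 2.6356

±(1.7454 + 2.6356i) i.e. 1.7454 + 2.6356i and -1.7454 - 2.6356i


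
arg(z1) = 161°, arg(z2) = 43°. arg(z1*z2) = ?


arg(z1*z2) = 161° + 43° = 204°
Normalized to (-180°, 180°]: -156°

-156°


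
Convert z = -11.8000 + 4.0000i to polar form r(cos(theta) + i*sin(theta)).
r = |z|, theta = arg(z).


r = sqrt(139.24+16) = sqrt(155.24) = 12.4595
theta = atan2(4, -11.8) = 161.2742 degrees

r = 12.4595, theta = 161.2742 degrees


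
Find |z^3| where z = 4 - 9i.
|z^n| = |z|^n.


|z| = sqrt(16+81) = sqrt(97) = 9.8489
|z^3| = |z|^3 = (sqrt(97))^3 = 97*sqrt(97)

|z^3| = 97*sqrt(97) ≈ 955.3392


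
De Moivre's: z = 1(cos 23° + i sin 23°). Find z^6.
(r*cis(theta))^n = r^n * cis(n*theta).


r^6 = 1^6 = 1
n*theta = 6*23° = 138° = 138° (mod 360)
a = 1*cos(138°) = -0.7431
b = 1*sin(138°) = 0.6691

1 cis(138°) = -0.7431 + 0.6691i


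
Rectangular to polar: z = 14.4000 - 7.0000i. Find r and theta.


r = sqrt(207.36+49) = sqrt(256.36) = 16.0112
theta = atan2(-7, 14.4) = -25.9249 degrees

r = 16.0112, theta = -25.9249 degrees


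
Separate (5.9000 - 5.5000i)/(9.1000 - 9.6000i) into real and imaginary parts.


Multiply by conjugate: (5.9000 - 5.5000i)(9.1000 + 9.6000i) / (9.1^2 + (-9.6)^2)
Numerator real = 5.9*9.1 - (5.5)*(-9.6) = 106.49
Numerator imag = -5.5*9.1 - 5.9*(-9.6) = 6.59
Denominator = 174.97
Re(z) = 106.49/174.97 = 0.6086
Im(z) = 6.59/174.97 = 0.0377

Re(z) = 0.6086, Im(z) = 0.0377


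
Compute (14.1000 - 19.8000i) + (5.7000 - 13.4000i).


Real: 14.1 + 5.7 = 19.8
Imag: -19.8 - 13.4 = -33.2

19.8000 - 33.2000i


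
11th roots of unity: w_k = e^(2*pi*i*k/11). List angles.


The 11th roots of unity are cis(360k/11°) for k=0..10
Angle step = 360/11 = 32.7273°
Primitive root: cis(32.7273°)
Primitive root = 0.8413 + 0.5406i

11 roots at angles: 0°, 32.7273°, 65.4545°, 98.1818°, 130.9091°, 163.6364°, 196.3636°, 229.0909°, 261.8182°, 294.5455°, 327.2727°


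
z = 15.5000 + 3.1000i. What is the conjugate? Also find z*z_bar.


z_bar = 15.5000 - 3.1000i
z*z_bar = 15.5^2 + 3.1^2 = 240.25 + 9.61 = 249.86

z_bar = 15.5000 - 3.1000i, z*z_bar = 249.86


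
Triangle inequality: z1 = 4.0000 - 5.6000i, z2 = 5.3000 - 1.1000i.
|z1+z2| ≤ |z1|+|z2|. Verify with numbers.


|z1| = sqrt(4^2 + (-5.6)^2) = sqrt(47.36) = 6.8819
|z2| = sqrt(5.3^2 + (-1.1)^2) = sqrt(29.3) = 5.4129
z1+z2 = 9.3000 - 6.7000i
|z1+z2| = sqrt(131.38) = 11.4621
|z1|+|z2| = 6.8819 + 5.4129 = 12.2948

|z1+z2| = 11.4621 ≤ |z1|+|z2| = 12.2948 (verified)


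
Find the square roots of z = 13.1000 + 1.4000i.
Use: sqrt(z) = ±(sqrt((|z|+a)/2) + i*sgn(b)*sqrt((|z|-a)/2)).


|z| = sqrt(171.61+1.96) = 13.1746
sqrt((|z|+a)/2) = sqrt((13.1746+13.1)/2) = sqrt(13.1373) = 3.6245
sqrt((|z|-a)/2) = sqrt((13.1746-13.1)/2) = sqrt(0.0373) = 0.1931

±(3.6245 + 0.1931i) i.e. 3.6245 + 0.1931i and -3.6245 - 0.1931i


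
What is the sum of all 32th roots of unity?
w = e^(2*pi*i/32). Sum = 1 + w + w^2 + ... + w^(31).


The sum of all 32th roots of unity is 0.
Geometric series: (1 - w^32)/(1 - w) = (1-1)/(1-w) = 0 since w^32 = 1, w ≠ 1.
Alternatively: coefficient of z^31 in z^32 - 1 is 0.

0


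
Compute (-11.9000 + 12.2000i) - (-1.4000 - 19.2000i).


Real: -11.9 + 1.4 = -10.5
Imag: 12.2 + 19.2 = 31.4

-10.5000 + 31.4000i


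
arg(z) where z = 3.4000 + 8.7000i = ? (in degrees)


Re = 3.4, Im = 8.7
arg = atan2(8.7, 3.4) = 68.6542 degrees

arg(z) = 68.6542 degrees


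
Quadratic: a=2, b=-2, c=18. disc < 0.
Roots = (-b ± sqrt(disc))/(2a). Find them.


disc = (-2)^2 - 4*2*18 = 4 - 144 = -140
sqrt(|disc|) = sqrt(140) = 11.8322
Real part = 2/(2*2) = 0.5000
Imag part = 11.8322/(2*2) = 2.9580

0.5000 ± 2.9580i


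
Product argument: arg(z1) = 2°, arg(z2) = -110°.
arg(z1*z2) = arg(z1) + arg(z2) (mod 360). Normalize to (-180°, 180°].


arg(z1*z2) = 2° - 110° = -108°
Normalized to (-180°, 180°]: -108°

-108°


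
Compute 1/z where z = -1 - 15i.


|z|^2 = 1+225 = 226
1/z = (-1 + 15i)/226

1/z = -0.0044 + 0.0664i


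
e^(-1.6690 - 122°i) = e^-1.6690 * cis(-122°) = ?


e^-1.6690 = 0.18844
cos(-122°) = -0.5299
sin(-122°) = -0.848
Real = 0.18844*(-0.5299) = -0.0999
Imag = 0.18844*(-0.848) = -0.1598

-0.0999 - 0.1598i


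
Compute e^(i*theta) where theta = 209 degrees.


cos(209°) = -0.8746
sin(209°) = -0.4848

e^(i*209°) = -0.8746 - 0.4848i


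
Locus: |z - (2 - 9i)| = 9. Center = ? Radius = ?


|z - z0| = r is a circle with center z0 and radius r.
Center = (2, -9), radius = 9

Circle with center (2, -9) and radius 9


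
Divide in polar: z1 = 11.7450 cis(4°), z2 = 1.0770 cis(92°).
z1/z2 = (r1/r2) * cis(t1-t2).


r = 11.7450 / 1.0770 = 10.9053
theta = 4° - 92° = -88° = 272° (mod 360)

10.9053 cis(272°)


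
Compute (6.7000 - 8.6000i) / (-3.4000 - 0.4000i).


Conjugate of z2 = -3.4000 + 0.4000i
Numerator: (6.7000 - 8.6000i)(-3.4000 + 0.4000i) = -19.3400 + 31.9200i
Denominator: (-3.4)^2 + (-0.4)^2 = 11.72
Result = (-19.3400 + 31.9200i)/11.72

-1.6502 + 2.7235i


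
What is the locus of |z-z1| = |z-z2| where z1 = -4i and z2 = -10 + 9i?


Equal distances means the locus is the perpendicular bisector of z1 and z2.
Midpoint = ((0+(-10))/2, (-4+9)/2) = (-5.0000, 2.5000)

Perpendicular bisector through (-5.0000, 2.5000)


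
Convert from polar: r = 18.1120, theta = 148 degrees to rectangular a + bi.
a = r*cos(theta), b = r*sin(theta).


a = 18.1120*cos(148°) = 18.1120*(-0.848048) = -15.3598
b = 18.1120*sin(148°) = 18.1120*0.52992 = 9.5979

-15.3598 + 9.5979i


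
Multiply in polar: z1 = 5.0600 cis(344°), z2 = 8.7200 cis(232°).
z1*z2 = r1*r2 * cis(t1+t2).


r = 5.0600 * 8.7200 = 44.1232
theta = 344° + 232° = 576° = 216° (mod 360)

44.1232 cis(216°)


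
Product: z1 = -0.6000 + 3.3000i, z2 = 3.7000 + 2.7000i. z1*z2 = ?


Real = -0.6*3.7 - 3.3*2.7 = -2.22 - 8.91 = -11.13
Imag = -0.6*2.7 + 3.7*3.3 = -1.62 + 12.21 = 10.59

-11.1300 + 10.5900i


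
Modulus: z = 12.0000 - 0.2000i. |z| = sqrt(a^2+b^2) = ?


|z| = sqrt(12^2 + (-0.2)^2) = sqrt(144 + 0.04) = sqrt(144.04) = 12.0017

|z| = 12.0017


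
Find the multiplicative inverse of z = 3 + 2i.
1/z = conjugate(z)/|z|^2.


|z|^2 = 9+4 = 13
1/z = (3 - 2i)/13

1/z = 0.2308 - 0.1538i


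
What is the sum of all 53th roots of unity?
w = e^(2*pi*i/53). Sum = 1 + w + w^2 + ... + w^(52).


The sum of all 53th roots of unity is 0.
Geometric series: (1 - w^53)/(1 - w) = (1-1)/(1-w) = 0 since w^53 = 1, w ≠ 1.
Alternatively: coefficient of z^52 in z^53 - 1 is 0.

0


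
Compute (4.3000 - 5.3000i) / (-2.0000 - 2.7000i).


Conjugate of z2 = -2.0000 + 2.7000i
Numerator: (4.3000 - 5.3000i)(-2.0000 + 2.7000i) = 5.7100 + 22.2100i
Denominator: (-2)^2 + (-2.7)^2 = 11.29
Result = (5.7100 + 22.2100i)/11.29

0.5058 + 1.9672i


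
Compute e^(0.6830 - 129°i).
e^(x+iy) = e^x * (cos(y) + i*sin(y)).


e^0.6830 = 1.9798
cos(-129°) = -0.6293
sin(-129°) = -0.77715
Real = 1.9798*(-0.6293) = -1.2459
Imag = 1.9798*(-0.77715) = -1.5386

-1.2459 - 1.5386i


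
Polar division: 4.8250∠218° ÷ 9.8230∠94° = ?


r = 4.8250 / 9.8230 = 0.4912
theta = 218° - 94° = 124° = 124° (mod 360)

0.4912 cis(124°)


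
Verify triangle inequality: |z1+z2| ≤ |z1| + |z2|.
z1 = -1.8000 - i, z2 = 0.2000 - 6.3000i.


|z1| = sqrt((-1.8)^2 + (-1)^2) = sqrt(4.24) = 2.0591
|z2| = sqrt(0.2^2 + (-6.3)^2) = sqrt(39.73) = 6.3032
z1+z2 = -1.6000 - 7.3000i
|z1+z2| = sqrt(55.85) = 7.4733
|z1|+|z2| = 2.0591 + 6.3032 = 8.3623

|z1+z2| = 7.4733 ≤ |z1|+|z2| = 8.3623 (verified)


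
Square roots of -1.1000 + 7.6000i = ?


|z| = sqrt(1.21+57.76) = 7.6792
sqrt((|z|+a)/2) = sqrt((7.6792+(-1.1))/2) = sqrt(3.2896) = 1.8137
sqrt((|z|-a)/2) = sqrt((7.6792-(-1.1))/2) = sqrt(4.3896) = 2.0951

±(1.8137 + 2.0951i) i.e. 1.8137 + 2.0951i and -1.8137 - 2.0951i


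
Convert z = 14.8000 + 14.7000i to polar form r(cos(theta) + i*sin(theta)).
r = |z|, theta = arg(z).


r = sqrt(219.04+216.09) = sqrt(435.13) = 20.8598
theta = atan2(14.7, 14.8) = 44.8058 degrees

r = 20.8598, theta = 44.8058 degrees


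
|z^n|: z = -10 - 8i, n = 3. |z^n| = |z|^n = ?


|z| = sqrt(100+64) = sqrt(164) = 12.8062
|z^3| = |z|^3 = (sqrt(164))^3 = 164*sqrt(164)

|z^3| = 164*sqrt(164) ≈ 2100.2247


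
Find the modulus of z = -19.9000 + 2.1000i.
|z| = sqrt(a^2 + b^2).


|z| = sqrt((-19.9)^2 + 2.1^2) = sqrt(396.01 + 4.41) = sqrt(400.42) = 20.0105

|z| = 20.0105


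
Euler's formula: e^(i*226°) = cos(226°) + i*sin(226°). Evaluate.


cos(226°) = -0.6947
sin(226°) = -0.7193

e^(i*226°) = -0.6947 - 0.7193i


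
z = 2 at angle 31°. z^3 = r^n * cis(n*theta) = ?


r^3 = 2^3 = 8
n*theta = 3*31° = 93° = 93° (mod 360)
a = 8*cos(93°) = -0.4187
b = 8*sin(93°) = 7.9890

8 cis(93°) = -0.4187 + 7.9890i


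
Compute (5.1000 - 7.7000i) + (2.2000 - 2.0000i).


Real: 5.1 + 2.2 = 7.3
Imag: -7.7 - 2 = -9.7

7.3000 - 9.7000i


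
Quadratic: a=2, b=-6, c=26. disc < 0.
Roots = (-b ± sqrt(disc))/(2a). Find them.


disc = (-6)^2 - 4*2*26 = 36 - 208 = -172
sqrt(|disc|) = sqrt(172) = 13.1149
Real part = 6/(2*2) = 1.5000
Imag part = 13.1149/(2*2) = 3.2787

1.5000 ± 3.2787i


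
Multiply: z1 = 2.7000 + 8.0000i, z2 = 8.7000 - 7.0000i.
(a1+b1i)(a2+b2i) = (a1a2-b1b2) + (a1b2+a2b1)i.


Real = 2.7*8.7 - 8*(-7) = 23.49 - (-56) = 79.49
Imag = 2.7*(-7) + 8.7*8 = -18.9 + 69.6 = 50.7

79.4900 + 50.7000i


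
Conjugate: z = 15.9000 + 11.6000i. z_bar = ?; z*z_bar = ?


z_bar = 15.9000 - 11.6000i
z*z_bar = 15.9^2 + 11.6^2 = 252.81 + 134.56 = 387.37

z_bar = 15.9000 - 11.6000i, z*z_bar = 387.37


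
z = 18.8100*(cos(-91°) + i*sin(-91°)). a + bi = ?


a = 18.8100*cos(-91°) = 18.8100*(-0.017452) = -0.3283
b = 18.8100*sin(-91°) = 18.8100*(-0.999848) = -18.8071

-0.3283 - 18.8071i


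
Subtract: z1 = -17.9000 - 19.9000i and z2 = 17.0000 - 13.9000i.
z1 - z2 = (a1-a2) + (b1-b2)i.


Real: -17.9 - 17 = -34.9
Imag: -19.9 + 13.9 = -6

-34.9000 - 6.0000i


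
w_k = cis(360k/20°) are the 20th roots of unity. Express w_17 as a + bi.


Angle = 360*17/20 = 306°
a = cos(306°) = 0.5878
b = sin(306°) = -0.8090

0.5878 - 0.8090i


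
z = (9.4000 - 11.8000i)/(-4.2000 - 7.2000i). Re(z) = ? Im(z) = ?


Multiply by conjugate: (9.4000 - 11.8000i)(-4.2000 + 7.2000i) / ((-4.2)^2 + (-7.2)^2)
Numerator real = 9.4*(-4.2) - (11.8)*(-7.2) = 45.48
Numerator imag = -11.8*(-4.2) - 9.4*(-7.2) = 117.24
Denominator = 69.48
Re(z) = 45.48/69.48 = 0.6546
Im(z) = 117.24/69.48 = 1.6874

Re(z) = 0.6546, Im(z) = 1.6874


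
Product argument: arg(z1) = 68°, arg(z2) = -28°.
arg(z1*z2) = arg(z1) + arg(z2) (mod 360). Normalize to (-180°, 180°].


arg(z1*z2) = 68° - 28° = 40°
Normalized to (-180°, 180°]: 40°

40°


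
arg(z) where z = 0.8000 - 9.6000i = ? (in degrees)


Re = 0.8, Im = -9.6
arg = atan2(-9.6, 0.8) = -85.2364 degrees

arg(z) = -85.2364 degrees


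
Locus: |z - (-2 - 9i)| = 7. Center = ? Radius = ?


|z - z0| = r is a circle with center z0 and radius r.
Center = (-2, -9), radius = 7

Circle with center (-2, -9) and radius 7


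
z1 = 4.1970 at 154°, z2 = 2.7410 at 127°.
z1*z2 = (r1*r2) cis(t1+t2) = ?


r = 4.1970 * 2.7410 = 11.5040
theta = 154° + 127° = 281° = 281° (mod 360)

11.5040 cis(281°)


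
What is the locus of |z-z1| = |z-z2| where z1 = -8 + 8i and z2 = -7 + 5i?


Equal distances means the locus is the perpendicular bisector of z1 and z2.
Midpoint = ((-8+(-7))/2, (8+5)/2) = (-7.5000, 6.5000)

Perpendicular bisector through (-7.5000, 6.5000)


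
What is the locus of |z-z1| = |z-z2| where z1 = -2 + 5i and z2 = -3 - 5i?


Equal distances means the locus is the perpendicular bisector of z1 and z2.
Midpoint = ((-2+(-3))/2, (5+(-5))/2) = (-2.5000, 0)

Perpendicular bisector through (-2.5000, 0)


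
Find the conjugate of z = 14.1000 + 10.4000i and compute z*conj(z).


z_bar = 14.1000 - 10.4000i
z*z_bar = 14.1^2 + 10.4^2 = 198.81 + 108.16 = 306.97

z_bar = 14.1000 - 10.4000i, z*z_bar = 306.97


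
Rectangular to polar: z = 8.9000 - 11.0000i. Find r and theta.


r = sqrt(79.21+121) = sqrt(200.21) = 14.1496
theta = atan2(-11, 8.9) = -51.0240 degrees

r = 14.1496, theta = -51.0240 degrees


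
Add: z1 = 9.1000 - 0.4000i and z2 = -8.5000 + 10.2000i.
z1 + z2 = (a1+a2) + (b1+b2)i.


Real: 9.1 - 8.5 = 0.6
Imag: -0.4 + 10.2 = 9.8

0.6000 + 9.8000i


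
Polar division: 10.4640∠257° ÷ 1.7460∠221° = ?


r = 10.4640 / 1.7460 = 5.9931
theta = 257° - 221° = 36° = 36° (mod 360)

5.9931 cis(36°)


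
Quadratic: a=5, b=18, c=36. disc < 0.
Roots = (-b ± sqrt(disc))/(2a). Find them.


disc = 18^2 - 4*5*36 = 324 - 720 = -396
sqrt(|disc|) = sqrt(396) = 19.8997
Real part = -18/(2*5) = -1.8000
Imag part = 19.8997/(2*5) = 1.9900

-1.8000 ± 1.9900i


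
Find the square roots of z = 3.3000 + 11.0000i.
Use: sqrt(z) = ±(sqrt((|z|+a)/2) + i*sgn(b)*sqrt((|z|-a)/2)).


|z| = sqrt(10.89+121) = 11.4843
sqrt((|z|+a)/2) = sqrt((11.4843+3.3)/2) = sqrt(7.3922) = 2.7189
sqrt((|z|-a)/2) = sqrt((11.4843-3.3)/2) = sqrt(4.0922) = 2.0229

±(2.7189 + 2.0229i) i.e. 2.7189 + 2.0229i and -2.7189 - 2.0229i


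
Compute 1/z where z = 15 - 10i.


|z|^2 = 225+100 = 325
1/z = (15 + 10i)/325

1/z = 0.0462 + 0.0308i


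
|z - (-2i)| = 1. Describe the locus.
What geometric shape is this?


|z - z0| = r is a circle with center z0 and radius r.
Center = (0, -2), radius = 1

Circle with center (0, -2) and radius 1


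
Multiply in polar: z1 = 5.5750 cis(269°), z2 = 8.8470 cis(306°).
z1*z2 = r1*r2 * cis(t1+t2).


r = 5.5750 * 8.8470 = 49.3220
theta = 269° + 306° = 575° = 215° (mod 360)

49.3220 cis(215°)


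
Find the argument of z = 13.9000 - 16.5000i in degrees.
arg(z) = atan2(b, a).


Re = 13.9, Im = -16.5
arg = atan2(-16.5, 13.9) = -49.8884 degrees

arg(z) = -49.8884 degrees


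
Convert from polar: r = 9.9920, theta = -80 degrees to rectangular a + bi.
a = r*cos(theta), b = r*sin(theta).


a = 9.9920*cos(-80°) = 9.9920*0.17365 = 1.7351
b = 9.9920*sin(-80°) = 9.9920*(-0.98481) = -9.8402

1.7351 - 9.8402i


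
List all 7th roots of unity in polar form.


The 7th roots of unity are cis(360k/7°) for k=0..6
Angle step = 360/7 = 51.4286°
Primitive root: cis(51.4286°)
Primitive root = 0.6235 + 0.7818i

7 roots at angles: 0°, 51.4286°, 102.8571°, 154.2857°, 205.7143°, 257.1429°, 308.5714°


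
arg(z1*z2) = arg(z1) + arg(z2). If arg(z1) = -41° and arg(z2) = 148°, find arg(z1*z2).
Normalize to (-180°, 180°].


arg(z1*z2) = -41° + 148° = 107°
Normalized to (-180°, 180°]: 107°

107°


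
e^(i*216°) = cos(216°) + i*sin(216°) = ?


cos(216°) = -0.8090
sin(216°) = -0.5878

e^(i*216°) = -0.8090 - 0.5878i


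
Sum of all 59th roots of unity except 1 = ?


With w = e^(2*pi*i/59), all 59 of the 59th roots of unity w^0 = 1, w, ..., w^(58) sum to 0: 1 + w + ... + w^(58) = (1 - w^59)/(1 - w) = 0 since w^59 = 1, w ≠ 1.
Removing the root 1: w + w^2 + ... + w^(58) = 0 - 1 = -1

Sum = -1


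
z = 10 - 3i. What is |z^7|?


|z| = sqrt(100+9) = sqrt(109) = 10.4403
|z^7| = |z|^7 = (sqrt(109))^7 = 109^3 * sqrt(109) = 1295029*sqrt(109)

|z^7| = 1295029*sqrt(109) ≈ 13520499.6979


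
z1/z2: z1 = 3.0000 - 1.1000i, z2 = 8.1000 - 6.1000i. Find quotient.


Conjugate of z2 = 8.1000 + 6.1000i
Numerator: (3.0000 - 1.1000i)(8.1000 + 6.1000i) = 31.0100 + 9.3900i
Denominator: 8.1^2 + (-6.1)^2 = 102.82
Result = (31.0100 + 9.3900i)/102.82

0.3016 + 0.0913i


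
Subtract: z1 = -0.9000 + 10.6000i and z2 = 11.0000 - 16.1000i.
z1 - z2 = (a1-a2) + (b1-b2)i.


Real: -0.9 - 11 = -11.9
Imag: 10.6 + 16.1 = 26.7

-11.9000 + 26.7000i


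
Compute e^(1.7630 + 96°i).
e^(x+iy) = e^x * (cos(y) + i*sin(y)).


e^1.7630 = 5.8299
cos(96°) = -0.10453
sin(96°) = 0.99452
Real = 5.8299*(-0.10453) = -0.6094
Imag = 5.8299*0.99452 = 5.7980

-0.6094 + 5.7980i


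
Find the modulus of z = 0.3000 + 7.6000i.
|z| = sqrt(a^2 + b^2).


|z| = sqrt(0.3^2 + 7.6^2) = sqrt(0.09 + 57.76) = sqrt(57.85) = 7.6059

|z| = 7.6059


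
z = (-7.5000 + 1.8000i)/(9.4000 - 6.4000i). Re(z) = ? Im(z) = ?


Multiply by conjugate: (-7.5000 + 1.8000i)(9.4000 + 6.4000i) / (9.4^2 + (-6.4)^2)
Numerator real = -7.5*9.4 + 1.8*(-6.4) = -82.02
Numerator imag = 1.8*9.4 - (-7.5)*(-6.4) = -31.08
Denominator = 129.32
Re(z) = -82.02/129.32 = -0.6342
Im(z) = -31.08/129.32 = -0.2403

Re(z) = -0.6342, Im(z) = -0.2403


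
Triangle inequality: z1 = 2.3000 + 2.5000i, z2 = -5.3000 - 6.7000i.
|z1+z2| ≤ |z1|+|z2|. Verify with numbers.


|z1| = sqrt(2.3^2 + 2.5^2) = sqrt(11.54) = 3.3971
|z2| = sqrt((-5.3)^2 + (-6.7)^2) = sqrt(72.98) = 8.5428
z1+z2 = -3.0000 - 4.2000i
|z1+z2| = sqrt(26.64) = 5.1614
|z1|+|z2| = 3.3971 + 8.5428 = 11.9399

|z1+z2| = 5.1614 ≤ |z1|+|z2| = 11.9399 (verified)


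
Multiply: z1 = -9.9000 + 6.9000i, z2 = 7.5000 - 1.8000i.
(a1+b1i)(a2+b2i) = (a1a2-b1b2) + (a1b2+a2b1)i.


Real = -9.9*7.5 - 6.9*(-1.8) = -74.25 - (-12.42) = -61.83
Imag = -9.9*(-1.8) + 7.5*6.9 = 17.82 + 51.75 = 69.57

-61.8300 + 69.5700i


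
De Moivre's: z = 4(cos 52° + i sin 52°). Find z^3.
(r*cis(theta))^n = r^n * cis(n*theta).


r^3 = 4^3 = 64
n*theta = 3*52° = 156° = 156° (mod 360)
a = 64*cos(156°) = -58.4669
b = 64*sin(156°) = 26.0311

64 cis(156°) = -58.4669 + 26.0311i


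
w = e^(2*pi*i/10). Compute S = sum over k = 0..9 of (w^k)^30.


The roots are w_k = w^k with w = e^(2*pi*i/10), and (w^k)^30 = (w^30)^k.
So S = 1 + u + u^2 + ... + u^(9) with u = w^30.
30 = 3*10 + 0, so 30 is a multiple of 10 and u = (w^10)^3 = 1.
Every one of the 10 terms equals 1: S = 10

S = 10


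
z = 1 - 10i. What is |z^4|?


|z| = sqrt(1+100) = sqrt(101) = 10.0499
|z^4| = |z|^4 = (sqrt(101))^4 = 101^2 = 10201

|z^4| = 10201


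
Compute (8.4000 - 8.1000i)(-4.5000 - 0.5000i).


Real = 8.4*(-4.5) - (-8.1)*(-0.5) = -37.8 - 4.05 = -41.85
Imag = 8.4*(-0.5) - (4.5)*(-8.1) = -4.2 + 36.45 = 32.25

-41.8500 + 32.2500i


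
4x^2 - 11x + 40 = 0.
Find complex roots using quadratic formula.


disc = (-11)^2 - 4*4*40 = 121 - 640 = -519
sqrt(|disc|) = sqrt(519) = 22.7816
Real part = 11/(2*4) = 1.3750
Imag part = 22.7816/(2*4) = 2.8477

1.3750 ± 2.8477i


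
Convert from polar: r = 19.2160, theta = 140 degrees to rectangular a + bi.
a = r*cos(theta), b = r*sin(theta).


a = 19.2160*cos(140°) = 19.2160*(-0.766044) = -14.7203
b = 19.2160*sin(140°) = 19.2160*0.642788 = 12.3518

-14.7203 + 12.3518i


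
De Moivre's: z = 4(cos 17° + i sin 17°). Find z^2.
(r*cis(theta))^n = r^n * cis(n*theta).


r^2 = 4^2 = 16
n*theta = 2*17° = 34° = 34° (mod 360)
a = 16*cos(34°) = 13.2646
b = 16*sin(34°) = 8.9471

16 cis(34°) = 13.2646 + 8.9471i


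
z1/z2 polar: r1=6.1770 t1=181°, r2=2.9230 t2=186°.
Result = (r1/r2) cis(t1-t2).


r = 6.1770 / 2.9230 = 2.1132
theta = 181° - 186° = -5° = 355° (mod 360)

2.1132 cis(355°)


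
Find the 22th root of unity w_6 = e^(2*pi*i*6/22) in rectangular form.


Angle = 360*6/22 = 98.1818°
a = cos(98.1818°) = -0.1423
b = sin(98.1818°) = 0.9898

-0.1423 + 0.9898i


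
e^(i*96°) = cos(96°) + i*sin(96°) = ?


cos(96°) = -0.1045
sin(96°) = 0.9945

e^(i*96°) = -0.1045 + 0.9945i


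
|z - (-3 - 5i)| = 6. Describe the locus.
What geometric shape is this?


|z - z0| = r is a circle with center z0 and radius r.
Center = (-3, -5), radius = 6

Circle with center (-3, -5) and radius 6


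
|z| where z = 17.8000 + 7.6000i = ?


|z| = sqrt(17.8^2 + 7.6^2) = sqrt(316.84 + 57.76) = sqrt(374.6) = 19.3546

|z| = 19.3546


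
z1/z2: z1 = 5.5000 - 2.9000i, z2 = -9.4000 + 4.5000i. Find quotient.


Conjugate of z2 = -9.4000 - 4.5000i
Numerator: (5.5000 - 2.9000i)(-9.4000 - 4.5000i) = -64.7500 + 2.5100i
Denominator: (-9.4)^2 + 4.5^2 = 108.61
Result = (-64.7500 + 2.5100i)/108.61

-0.5962 + 0.0231i


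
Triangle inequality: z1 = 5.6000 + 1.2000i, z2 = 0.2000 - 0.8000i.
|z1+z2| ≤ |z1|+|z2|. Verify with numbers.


|z1| = sqrt(5.6^2 + 1.2^2) = sqrt(32.8) = 5.7271
|z2| = sqrt(0.2^2 + (-0.8)^2) = sqrt(0.68) = 0.8246
z1+z2 = 5.8000 + 0.4000i
|z1+z2| = sqrt(33.8) = 5.8138
|z1|+|z2| = 5.7271 + 0.8246 = 6.5517

|z1+z2| = 5.8138 ≤ |z1|+|z2| = 6.5517 (verified)


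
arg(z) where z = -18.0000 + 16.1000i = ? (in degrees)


Re = -18, Im = 16.1
arg = atan2(16.1, -18) = 138.1891 degrees

arg(z) = 138.1891 degrees
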